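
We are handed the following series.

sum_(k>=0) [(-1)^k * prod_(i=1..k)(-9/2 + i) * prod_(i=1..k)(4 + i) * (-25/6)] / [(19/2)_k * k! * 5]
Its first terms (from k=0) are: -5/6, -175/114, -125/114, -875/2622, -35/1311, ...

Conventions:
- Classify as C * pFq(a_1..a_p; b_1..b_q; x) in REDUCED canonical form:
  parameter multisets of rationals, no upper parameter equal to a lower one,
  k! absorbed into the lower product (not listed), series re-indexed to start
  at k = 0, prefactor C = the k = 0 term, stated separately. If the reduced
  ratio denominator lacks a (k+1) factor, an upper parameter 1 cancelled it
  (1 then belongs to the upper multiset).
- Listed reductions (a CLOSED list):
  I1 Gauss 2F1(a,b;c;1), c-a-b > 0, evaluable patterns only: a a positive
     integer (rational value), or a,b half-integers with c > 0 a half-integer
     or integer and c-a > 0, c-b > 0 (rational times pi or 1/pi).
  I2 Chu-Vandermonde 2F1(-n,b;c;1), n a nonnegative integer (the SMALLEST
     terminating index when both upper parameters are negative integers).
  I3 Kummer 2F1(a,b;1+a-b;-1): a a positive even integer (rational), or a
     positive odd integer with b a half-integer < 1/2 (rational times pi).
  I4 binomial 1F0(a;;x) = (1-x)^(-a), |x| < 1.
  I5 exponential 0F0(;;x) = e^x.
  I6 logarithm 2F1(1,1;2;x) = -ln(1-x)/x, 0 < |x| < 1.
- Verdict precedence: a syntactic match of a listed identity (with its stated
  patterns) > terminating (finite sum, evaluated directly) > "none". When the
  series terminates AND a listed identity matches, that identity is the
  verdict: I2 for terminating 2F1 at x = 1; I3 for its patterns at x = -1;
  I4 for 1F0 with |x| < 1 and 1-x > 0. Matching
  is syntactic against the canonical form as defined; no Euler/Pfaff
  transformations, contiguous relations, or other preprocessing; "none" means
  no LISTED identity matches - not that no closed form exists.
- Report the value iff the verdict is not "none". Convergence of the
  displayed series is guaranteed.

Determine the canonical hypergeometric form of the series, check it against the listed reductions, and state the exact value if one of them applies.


The series (x = -1) is 2F1: upper {-7/2, 5}, lower {19/2}, prefactor -5/6. Verdict at x = -1: the Kummer evaluation I3 matches (x = -1; c = 19/2 equals 1+a-b for upper {-7/2, 5}: listed pattern). Its exact value is (-1276275/1048576) * pi.

Structural cue: t_0 = -5/6 here, and the running product (C = -5/6) telescopes to a rising factorial.
Step ratio: r(k) = (-1) * (k-7/2) (k+5) / [(k+19/2) (k+1)] - rational; roots negated = parameters, x = (-1), C = -5/6.


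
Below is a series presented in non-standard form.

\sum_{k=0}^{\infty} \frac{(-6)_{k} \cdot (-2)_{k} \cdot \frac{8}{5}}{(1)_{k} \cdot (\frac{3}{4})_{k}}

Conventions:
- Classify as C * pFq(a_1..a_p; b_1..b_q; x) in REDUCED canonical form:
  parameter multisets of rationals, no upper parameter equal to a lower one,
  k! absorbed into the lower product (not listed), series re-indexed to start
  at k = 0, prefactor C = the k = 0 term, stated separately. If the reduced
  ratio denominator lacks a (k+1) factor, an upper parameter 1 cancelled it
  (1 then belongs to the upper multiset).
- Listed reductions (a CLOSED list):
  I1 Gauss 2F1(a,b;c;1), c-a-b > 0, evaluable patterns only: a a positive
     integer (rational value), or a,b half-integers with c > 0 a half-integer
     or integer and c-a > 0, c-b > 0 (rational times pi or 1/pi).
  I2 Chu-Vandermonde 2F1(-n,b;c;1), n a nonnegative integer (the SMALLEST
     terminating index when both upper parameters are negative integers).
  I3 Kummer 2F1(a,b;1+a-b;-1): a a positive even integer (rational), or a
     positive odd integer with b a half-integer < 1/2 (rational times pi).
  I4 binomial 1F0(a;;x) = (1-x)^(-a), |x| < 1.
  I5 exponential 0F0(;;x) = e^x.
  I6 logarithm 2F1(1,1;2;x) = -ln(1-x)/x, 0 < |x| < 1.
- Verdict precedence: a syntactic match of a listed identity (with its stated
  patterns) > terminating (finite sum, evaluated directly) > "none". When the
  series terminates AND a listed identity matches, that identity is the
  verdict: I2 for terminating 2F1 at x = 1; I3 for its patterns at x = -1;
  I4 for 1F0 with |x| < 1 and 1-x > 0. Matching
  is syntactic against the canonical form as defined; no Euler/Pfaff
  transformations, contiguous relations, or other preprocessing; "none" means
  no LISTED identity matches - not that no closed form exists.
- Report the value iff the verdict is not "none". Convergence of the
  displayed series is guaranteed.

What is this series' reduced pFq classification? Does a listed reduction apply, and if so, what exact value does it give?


At argument 1: a 2F1 with upper {-6, -2}, lower {\frac{3}{4}}, scaled by C = \frac{8}{5}. Verdict: Vandermonde's identity (I2) matches (terminating 2F1 at x = 1 with n = 2, b = -6, c = \frac{3}{4}). Its exact value is \frac{2232}{35}.

Key step: x = 1 and (1)_k (prefactor 8/5) is k! itself.
Consecutive-term ratio: r(k) = 1 * (k-6) (k-2) / [(k+\frac{3}{4}) (k+1)] - rational; roots negated = parameters, x = 1, C = \frac{8}{5}.


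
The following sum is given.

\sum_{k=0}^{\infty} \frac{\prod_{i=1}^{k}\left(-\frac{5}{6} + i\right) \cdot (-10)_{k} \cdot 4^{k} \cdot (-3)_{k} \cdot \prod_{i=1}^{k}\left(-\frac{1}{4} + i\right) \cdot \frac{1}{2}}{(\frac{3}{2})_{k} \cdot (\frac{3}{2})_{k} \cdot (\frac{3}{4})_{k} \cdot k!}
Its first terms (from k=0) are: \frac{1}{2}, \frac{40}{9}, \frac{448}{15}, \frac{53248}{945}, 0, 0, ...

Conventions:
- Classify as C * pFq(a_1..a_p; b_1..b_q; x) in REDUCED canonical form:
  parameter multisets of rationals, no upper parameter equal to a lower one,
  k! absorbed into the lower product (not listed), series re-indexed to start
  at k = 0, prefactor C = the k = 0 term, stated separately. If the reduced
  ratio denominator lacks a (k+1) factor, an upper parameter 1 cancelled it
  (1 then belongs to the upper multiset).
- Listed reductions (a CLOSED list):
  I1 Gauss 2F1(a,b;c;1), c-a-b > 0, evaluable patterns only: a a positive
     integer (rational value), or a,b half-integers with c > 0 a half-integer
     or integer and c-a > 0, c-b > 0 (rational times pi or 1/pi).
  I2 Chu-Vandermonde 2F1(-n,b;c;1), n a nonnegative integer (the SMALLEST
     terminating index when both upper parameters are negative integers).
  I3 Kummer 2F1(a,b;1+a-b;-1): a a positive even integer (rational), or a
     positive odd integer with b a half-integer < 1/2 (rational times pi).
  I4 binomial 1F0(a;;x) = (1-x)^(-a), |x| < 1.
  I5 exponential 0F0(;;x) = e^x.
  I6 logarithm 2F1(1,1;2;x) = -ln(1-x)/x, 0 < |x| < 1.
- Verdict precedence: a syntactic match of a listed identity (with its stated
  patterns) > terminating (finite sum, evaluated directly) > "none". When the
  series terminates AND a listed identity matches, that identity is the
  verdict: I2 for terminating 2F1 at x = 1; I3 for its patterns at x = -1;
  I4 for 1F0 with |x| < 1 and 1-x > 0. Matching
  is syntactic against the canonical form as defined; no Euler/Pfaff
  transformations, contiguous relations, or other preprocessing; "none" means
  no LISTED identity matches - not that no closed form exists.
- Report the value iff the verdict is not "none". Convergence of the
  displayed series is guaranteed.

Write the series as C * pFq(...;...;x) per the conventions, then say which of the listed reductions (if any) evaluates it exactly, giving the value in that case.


This is \frac{1}{2} * 3F2(-10, -3, \frac{1}{6}; \frac{3}{2}, \frac{3}{2}; 4) in reduced canonical form. Verdict: terminating (-3 upstairs). 4 nonzero terms in all; added directly. Exact value: \frac{172289}{1890}.

First insight: x = 4 and the running product (prefactor 1/2) telescopes to a rising factorial.
Adjacent-term ratio: r(k) = 4 * (k-10) (k-3) (k+\frac{1}{6}) / [(k+\frac{3}{2}) (k+\frac{3}{2}) (k+1)] - rational; roots negated = parameters, x = 4, C = \frac{1}{2}.


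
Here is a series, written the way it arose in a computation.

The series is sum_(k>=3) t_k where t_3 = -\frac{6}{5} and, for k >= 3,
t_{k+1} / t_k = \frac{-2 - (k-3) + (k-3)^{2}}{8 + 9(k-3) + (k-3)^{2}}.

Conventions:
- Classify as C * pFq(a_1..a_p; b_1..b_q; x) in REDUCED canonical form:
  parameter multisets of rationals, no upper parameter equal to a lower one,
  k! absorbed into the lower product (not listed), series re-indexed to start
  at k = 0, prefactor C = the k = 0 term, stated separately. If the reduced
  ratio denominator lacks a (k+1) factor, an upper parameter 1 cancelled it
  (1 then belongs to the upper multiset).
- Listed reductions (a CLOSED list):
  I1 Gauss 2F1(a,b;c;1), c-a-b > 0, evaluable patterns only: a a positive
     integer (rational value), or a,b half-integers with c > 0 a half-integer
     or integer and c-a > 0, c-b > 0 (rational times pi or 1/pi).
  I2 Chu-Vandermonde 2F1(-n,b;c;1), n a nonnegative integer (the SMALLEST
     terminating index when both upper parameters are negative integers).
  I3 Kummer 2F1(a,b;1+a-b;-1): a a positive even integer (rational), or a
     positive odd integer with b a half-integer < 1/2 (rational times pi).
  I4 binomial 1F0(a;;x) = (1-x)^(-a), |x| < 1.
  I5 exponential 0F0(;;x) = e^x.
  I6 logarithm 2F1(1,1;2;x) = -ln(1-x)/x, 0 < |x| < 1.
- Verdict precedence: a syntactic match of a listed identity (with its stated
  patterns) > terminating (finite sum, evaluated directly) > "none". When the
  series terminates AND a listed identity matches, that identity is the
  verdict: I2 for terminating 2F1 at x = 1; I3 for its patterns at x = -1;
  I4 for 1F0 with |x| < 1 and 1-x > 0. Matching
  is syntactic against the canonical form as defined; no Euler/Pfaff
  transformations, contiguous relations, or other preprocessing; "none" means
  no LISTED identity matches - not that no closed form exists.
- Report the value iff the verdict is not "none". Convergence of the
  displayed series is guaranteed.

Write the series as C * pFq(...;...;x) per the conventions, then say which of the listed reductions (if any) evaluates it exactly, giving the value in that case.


This is -\frac{6}{5} * 2F1(-2, 1; 8; 1) in reduced canonical form. Verdict at x = 1: the Chu-Vandermonde identity I2 matches (terminating 2F1 at x = 1 with n = 2, b = 1, c = 8). Sum: -\frac{14}{15}.

Key observation: x = 1 and the expanded ratio factors over Q; C = -6/5, x = 1, roots give parameters.
Step ratio: r(k) = 1 * (k-2) (k+1) / [(k+8) (k+1)] - rational in k, leading ratio 1; with t_0 = -\frac{6}{5}, classification follows.


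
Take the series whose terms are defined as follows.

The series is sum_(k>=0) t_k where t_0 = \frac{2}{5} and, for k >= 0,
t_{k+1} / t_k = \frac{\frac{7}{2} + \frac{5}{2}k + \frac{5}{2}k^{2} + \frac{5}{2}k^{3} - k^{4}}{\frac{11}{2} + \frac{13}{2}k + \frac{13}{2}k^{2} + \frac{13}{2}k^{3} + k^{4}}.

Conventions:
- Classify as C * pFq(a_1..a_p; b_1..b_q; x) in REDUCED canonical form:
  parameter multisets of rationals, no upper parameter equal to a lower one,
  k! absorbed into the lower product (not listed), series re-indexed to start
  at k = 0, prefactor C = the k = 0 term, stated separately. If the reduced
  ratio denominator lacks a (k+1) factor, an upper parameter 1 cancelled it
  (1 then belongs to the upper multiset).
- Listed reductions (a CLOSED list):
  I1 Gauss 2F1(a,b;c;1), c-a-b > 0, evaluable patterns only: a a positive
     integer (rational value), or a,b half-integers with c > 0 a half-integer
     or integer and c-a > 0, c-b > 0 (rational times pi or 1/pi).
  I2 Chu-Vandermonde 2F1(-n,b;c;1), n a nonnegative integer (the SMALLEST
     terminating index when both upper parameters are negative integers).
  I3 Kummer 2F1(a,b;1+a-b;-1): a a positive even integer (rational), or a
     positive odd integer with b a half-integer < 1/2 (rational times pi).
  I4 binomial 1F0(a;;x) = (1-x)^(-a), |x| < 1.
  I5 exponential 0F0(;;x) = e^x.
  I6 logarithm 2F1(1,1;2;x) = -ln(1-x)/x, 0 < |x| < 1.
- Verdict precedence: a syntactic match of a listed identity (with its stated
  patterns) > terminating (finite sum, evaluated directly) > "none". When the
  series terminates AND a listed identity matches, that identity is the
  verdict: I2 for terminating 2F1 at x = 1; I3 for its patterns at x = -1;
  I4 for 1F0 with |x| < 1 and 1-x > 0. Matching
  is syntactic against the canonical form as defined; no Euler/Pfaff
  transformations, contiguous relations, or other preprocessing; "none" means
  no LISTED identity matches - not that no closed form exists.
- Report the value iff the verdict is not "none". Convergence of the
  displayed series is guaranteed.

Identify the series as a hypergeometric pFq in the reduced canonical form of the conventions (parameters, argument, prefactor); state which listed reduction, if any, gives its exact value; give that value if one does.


First insight: x = -1 and the expanded ratio factors over Q; C = 2/5, roots give parameters.
Consecutive-term ratio: r(k) = -1 * (k-\frac{7}{2}) (k+1) / [(k+\frac{11}{2}) (k+1)] - poly over poly, x = -1 from leading terms; C = \frac{2}{5} at k = 0.

The series (x = -1) is 2F1: upper {-\frac{7}{2}, 1}, lower {\frac{11}{2}}, prefactor \frac{2}{5}. Verdict at x = -1: the Kummer evaluation I3 matches (x = -1; c = \frac{11}{2} equals 1+a-b for upper {-\frac{7}{2}, 1}: listed pattern). Value: \frac{63}{256} \cdot \pi.


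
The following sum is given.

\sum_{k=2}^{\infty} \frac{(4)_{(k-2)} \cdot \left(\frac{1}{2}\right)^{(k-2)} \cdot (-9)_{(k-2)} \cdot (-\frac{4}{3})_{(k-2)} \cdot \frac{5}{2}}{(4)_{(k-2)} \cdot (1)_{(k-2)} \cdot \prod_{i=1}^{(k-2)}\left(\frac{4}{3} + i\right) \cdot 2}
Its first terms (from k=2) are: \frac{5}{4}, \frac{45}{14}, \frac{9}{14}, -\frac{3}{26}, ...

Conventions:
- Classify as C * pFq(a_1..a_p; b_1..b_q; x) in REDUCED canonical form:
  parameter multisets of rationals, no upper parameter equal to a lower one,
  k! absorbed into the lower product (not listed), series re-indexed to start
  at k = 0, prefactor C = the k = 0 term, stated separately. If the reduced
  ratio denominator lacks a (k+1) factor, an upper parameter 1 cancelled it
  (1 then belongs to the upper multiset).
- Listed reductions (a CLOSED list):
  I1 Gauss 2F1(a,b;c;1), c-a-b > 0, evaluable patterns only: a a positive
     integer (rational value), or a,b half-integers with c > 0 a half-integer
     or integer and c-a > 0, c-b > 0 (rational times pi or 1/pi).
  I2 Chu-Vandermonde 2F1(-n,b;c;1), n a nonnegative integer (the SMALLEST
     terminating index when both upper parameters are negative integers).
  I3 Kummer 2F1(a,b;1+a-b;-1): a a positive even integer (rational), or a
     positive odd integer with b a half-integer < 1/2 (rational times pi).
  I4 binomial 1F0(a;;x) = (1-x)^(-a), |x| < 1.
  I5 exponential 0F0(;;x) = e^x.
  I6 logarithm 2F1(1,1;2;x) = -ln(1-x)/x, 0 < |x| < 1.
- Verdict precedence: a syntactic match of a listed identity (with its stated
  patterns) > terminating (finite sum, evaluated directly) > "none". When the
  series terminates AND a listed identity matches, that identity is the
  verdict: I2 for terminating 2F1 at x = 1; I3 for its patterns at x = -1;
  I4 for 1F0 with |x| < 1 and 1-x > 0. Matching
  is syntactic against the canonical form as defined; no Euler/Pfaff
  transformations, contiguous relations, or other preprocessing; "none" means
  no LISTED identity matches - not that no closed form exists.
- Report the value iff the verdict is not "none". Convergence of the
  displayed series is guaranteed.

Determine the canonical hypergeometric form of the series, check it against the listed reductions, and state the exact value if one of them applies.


Key observation: t_0 = \frac{5}{4} here, and the constant factors (C = 5/4, x = 1/2) combine into one prefactor.
Ratio: r(k) = \frac{1}{2} * (k-9) (k-\frac{4}{3}) / [(k+\frac{7}{3}) (k+1)] - rational in k. x = \frac{1}{2}; t_0 = \frac{5}{4}; negate the roots.

The series (x = \frac{1}{2}) is 2F1: upper {-9, -\frac{4}{3}}, lower {\frac{7}{3}}, prefactor \frac{5}{4}. Verdict: terminating - the sum ends at index 9 because -9 is a negative integer; exact evaluation follows. Exact value: \frac{2751926157}{548853760}.


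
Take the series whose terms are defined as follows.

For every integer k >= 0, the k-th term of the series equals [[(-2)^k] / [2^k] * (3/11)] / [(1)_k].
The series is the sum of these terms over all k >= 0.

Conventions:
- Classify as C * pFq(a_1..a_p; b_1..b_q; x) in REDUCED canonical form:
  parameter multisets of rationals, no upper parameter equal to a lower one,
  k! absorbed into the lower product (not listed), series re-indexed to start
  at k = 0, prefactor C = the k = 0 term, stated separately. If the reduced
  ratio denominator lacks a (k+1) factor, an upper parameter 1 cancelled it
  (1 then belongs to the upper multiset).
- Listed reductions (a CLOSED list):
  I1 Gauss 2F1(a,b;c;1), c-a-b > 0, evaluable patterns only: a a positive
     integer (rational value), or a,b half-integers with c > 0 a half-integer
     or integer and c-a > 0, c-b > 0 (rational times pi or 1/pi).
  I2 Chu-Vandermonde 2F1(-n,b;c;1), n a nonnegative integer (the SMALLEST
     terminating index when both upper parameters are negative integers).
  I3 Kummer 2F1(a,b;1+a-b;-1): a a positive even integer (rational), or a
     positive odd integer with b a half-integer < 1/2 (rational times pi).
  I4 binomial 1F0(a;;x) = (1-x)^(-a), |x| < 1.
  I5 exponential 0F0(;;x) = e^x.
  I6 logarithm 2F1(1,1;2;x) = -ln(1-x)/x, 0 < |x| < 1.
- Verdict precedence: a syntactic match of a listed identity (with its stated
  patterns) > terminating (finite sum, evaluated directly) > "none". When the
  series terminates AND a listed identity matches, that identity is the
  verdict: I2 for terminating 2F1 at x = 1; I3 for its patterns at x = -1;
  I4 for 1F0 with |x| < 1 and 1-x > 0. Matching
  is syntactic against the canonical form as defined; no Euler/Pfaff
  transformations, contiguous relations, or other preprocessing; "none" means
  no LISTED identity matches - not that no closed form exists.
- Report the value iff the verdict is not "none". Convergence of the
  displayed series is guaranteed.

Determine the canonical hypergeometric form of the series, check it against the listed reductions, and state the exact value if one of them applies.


Prefactor 3/11, argument -1: 0F0 with upper {-} over lower {-}. Verdict: exponential (I5) matches (the 0F0 exponential series at x = -1). Sum: (3/11) * e^(-1).

Key observation: t_0 being 3/11, (1)_k (C = 3/11) is k! itself.
Step ratio: r(k) = (-1) * 1 / [(k+1)] - rational; roots negated = parameters, x = (-1), C = 3/11.


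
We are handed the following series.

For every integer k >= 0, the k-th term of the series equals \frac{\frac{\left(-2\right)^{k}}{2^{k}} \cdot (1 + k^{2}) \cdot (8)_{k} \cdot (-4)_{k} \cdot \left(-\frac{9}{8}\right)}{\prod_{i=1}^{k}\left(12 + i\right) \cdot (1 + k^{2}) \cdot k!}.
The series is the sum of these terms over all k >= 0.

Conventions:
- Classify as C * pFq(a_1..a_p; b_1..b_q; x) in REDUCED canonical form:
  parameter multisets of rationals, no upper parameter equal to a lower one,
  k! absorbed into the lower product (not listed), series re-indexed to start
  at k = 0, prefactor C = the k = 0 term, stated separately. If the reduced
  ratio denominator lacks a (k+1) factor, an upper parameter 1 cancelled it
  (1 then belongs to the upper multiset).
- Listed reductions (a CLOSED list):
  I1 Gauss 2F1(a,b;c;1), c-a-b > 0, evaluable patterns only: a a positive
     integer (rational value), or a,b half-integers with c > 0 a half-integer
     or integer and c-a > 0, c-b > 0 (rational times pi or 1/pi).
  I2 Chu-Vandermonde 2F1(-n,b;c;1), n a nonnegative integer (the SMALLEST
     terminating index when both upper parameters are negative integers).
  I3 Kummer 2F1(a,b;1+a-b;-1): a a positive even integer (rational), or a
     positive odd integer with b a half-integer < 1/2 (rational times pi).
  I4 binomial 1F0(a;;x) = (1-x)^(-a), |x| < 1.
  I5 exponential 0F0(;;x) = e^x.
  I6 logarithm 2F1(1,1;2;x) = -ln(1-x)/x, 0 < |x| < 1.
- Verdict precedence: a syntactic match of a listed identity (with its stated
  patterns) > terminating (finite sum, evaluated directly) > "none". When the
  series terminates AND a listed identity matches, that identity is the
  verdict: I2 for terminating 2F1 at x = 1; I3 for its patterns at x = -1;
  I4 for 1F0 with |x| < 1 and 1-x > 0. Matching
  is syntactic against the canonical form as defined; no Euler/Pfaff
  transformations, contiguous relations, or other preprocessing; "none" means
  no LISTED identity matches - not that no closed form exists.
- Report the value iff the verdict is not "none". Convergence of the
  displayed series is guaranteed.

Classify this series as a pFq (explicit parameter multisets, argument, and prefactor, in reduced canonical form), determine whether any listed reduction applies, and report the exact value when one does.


Reduced: x = -1, 2F1, upper = {-4, 8}, lower = {13}, C = -\frac{9}{8}. Verdict: Kummer's theorem (I3) fires (x = -1; c = 13 equals 1+a-b for upper {-4, 8}: listed pattern). Exact value: -\frac{891}{112}.

Structural cue: t_0 being -\frac{9}{8}, the two k-th powers (C = -9/8, x = -1) combine into one argument.
Consecutive-term ratio: r(k) = -1 * (k-4) (k+8) / [(k+13) (k+1)] - rational; roots negated = parameters, x = -1, C = -\frac{9}{8}.


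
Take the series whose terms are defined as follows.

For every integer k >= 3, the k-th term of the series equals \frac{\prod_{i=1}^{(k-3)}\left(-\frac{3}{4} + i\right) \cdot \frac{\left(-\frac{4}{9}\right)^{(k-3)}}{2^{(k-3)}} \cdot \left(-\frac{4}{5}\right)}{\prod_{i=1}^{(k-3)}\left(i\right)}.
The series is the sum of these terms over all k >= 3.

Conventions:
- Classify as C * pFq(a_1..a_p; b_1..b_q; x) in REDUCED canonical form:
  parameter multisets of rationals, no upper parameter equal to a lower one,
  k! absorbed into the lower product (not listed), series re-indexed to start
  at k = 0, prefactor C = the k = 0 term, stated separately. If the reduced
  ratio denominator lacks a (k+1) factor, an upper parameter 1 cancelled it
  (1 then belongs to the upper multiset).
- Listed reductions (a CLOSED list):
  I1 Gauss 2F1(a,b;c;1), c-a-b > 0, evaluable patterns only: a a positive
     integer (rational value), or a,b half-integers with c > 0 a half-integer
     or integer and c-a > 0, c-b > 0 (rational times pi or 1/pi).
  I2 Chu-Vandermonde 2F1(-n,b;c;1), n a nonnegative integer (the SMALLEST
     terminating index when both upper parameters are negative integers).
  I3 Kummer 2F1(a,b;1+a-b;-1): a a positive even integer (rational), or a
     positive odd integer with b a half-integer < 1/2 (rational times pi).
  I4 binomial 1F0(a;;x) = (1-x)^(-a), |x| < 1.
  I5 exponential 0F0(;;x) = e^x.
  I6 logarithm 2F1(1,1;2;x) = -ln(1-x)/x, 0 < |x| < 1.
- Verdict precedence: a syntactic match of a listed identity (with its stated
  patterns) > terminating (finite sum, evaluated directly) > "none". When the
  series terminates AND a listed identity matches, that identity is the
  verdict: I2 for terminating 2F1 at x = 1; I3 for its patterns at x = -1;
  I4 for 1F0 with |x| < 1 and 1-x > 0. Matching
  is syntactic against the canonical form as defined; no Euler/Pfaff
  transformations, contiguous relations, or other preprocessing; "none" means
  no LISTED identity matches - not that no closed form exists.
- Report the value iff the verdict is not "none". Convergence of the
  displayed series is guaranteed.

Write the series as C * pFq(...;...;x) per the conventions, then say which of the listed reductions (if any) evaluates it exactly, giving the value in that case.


At argument -\frac{2}{9}: a 1F0 with upper {\frac{1}{4}}, lower {-}, scaled by C = -\frac{4}{5}. Verdict: this is the binomial series (I4) (the 1F0 binomial series: exponent -1/4, x = -\frac{2}{9}). Sum: \left(-\frac{4}{5}\right) \cdot \left(\frac{11}{9}\right)^{-\frac{1}{4}}.

The tell: t_0 being -\frac{4}{5}, the two k-th powers (C = -4/5) combine into one argument.
Consecutive-term ratio: r(k) = -\frac{2}{9} * (k+\frac{1}{4}) / [(k+1)] ; factor over Q: parameters, x = -\frac{2}{9}, and C = -\frac{4}{5}.


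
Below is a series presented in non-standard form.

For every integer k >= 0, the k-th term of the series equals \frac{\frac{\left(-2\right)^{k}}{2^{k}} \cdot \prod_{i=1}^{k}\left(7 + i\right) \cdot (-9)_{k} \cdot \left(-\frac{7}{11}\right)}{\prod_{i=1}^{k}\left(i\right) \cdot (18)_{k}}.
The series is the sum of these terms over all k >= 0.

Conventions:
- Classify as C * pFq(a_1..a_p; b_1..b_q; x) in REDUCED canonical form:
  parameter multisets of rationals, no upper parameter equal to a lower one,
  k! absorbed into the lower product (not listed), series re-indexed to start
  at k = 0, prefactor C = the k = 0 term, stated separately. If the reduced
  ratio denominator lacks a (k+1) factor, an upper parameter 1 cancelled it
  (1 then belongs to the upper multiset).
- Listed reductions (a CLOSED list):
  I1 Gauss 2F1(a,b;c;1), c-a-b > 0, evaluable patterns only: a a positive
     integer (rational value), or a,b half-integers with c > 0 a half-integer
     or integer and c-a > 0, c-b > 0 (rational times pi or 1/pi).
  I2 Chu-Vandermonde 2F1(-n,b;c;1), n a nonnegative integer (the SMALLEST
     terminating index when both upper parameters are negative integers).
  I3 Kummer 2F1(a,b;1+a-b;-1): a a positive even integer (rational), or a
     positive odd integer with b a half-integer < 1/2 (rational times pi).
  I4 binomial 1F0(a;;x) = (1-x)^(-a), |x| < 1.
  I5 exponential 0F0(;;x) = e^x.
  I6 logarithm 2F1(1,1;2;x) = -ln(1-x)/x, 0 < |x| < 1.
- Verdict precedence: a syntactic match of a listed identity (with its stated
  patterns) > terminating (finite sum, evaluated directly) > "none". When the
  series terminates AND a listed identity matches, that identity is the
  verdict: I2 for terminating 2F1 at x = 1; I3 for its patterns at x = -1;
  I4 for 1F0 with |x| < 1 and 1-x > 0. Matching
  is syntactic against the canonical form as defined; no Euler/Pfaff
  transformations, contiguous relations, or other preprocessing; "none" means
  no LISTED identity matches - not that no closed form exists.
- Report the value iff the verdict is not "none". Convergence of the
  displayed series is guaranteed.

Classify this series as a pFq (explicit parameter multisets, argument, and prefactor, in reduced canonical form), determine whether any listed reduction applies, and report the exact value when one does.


This is -\frac{7}{11} * 2F1(-9, 8; 18; -1) in reduced canonical form. Verdict: this is Kummer (I3) (x = -1; c = 18 equals 1+a-b for upper {-9, 8}: listed pattern). Sum: -\frac{238}{11}.

Key observation: t_0 = -\frac{7}{11} here, and the running product (C = -7/11, x = -1) telescopes to a rising factorial.
Term ratio: r(k) = -1 * (k-9) (k+8) / [(k+18) (k+1)] ; factor over Q: parameters, x = -1, and C = -\frac{7}{11}.


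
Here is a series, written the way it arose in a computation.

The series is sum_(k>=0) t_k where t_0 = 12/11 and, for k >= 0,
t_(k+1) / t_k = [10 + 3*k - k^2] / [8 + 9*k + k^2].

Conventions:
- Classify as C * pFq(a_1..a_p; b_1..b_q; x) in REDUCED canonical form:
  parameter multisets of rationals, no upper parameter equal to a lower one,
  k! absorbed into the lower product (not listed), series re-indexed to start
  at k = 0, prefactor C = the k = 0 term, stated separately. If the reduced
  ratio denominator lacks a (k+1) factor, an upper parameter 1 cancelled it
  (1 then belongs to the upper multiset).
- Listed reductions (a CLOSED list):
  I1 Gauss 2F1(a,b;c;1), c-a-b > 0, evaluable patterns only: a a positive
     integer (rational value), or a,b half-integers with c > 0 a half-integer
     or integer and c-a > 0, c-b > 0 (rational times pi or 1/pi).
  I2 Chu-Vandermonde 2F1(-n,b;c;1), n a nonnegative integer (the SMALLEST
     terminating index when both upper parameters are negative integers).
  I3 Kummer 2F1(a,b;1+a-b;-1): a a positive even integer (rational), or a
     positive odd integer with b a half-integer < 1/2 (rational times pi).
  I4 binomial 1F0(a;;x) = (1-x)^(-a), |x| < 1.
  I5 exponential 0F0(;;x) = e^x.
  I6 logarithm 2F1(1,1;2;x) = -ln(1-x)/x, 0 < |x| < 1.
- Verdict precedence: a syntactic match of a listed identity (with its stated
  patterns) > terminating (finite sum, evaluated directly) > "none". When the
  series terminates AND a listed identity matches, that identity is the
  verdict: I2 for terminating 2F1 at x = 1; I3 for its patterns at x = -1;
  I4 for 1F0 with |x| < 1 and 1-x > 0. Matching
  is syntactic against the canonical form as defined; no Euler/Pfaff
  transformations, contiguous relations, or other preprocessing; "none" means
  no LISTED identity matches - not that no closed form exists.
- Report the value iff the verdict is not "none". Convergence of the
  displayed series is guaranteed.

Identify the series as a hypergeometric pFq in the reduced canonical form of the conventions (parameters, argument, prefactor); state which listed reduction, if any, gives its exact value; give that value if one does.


With C = 12/11: the canonical form is 2F1(-5, 2; 8; -1). Verdict: the Kummer evaluation I3 applies (x = -1; c = 8 equals 1+a-b for upper {-5, 2}: listed pattern). Exact value: 42/11.

Key observation: from the first term 12/11: the expanded ratio factors over Q; C = 12/11, x = -1, roots give parameters.
Step ratio: r(k) = (-1) * (k-5) (k+2) / [(k+8) (k+1)] ; factor over Q: parameters, x = (-1), and C = 12/11.


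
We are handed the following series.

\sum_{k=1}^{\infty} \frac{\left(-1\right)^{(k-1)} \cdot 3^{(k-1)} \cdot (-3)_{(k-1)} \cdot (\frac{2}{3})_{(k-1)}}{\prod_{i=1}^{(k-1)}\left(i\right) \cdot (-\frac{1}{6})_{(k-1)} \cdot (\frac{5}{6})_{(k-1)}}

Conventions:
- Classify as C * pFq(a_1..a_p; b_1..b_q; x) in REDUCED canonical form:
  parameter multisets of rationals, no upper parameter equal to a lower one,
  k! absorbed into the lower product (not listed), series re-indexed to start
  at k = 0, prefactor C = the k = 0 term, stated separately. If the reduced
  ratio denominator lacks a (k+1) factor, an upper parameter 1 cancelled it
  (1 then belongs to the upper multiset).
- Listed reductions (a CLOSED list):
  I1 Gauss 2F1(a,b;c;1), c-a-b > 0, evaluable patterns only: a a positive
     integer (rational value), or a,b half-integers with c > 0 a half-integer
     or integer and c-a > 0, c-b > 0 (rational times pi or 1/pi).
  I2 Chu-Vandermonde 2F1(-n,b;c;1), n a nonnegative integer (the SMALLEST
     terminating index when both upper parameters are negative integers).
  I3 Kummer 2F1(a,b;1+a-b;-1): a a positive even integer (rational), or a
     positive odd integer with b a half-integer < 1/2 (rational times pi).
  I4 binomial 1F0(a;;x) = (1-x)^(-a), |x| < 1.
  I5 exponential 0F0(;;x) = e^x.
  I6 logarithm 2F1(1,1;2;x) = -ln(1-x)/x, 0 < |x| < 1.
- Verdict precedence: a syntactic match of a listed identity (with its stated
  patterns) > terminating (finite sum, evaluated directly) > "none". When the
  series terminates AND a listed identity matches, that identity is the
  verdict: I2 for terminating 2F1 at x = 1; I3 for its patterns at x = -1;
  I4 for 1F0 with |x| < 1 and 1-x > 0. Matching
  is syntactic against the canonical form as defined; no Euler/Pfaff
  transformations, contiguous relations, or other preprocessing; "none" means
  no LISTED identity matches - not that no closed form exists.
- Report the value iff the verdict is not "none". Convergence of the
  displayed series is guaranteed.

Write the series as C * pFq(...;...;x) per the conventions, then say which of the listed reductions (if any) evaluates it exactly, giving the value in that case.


x = -3 here; the reduced form reads 2F2, upper {-3, \frac{2}{3}}, lower {-\frac{1}{6}, \frac{5}{6}}, C = 1. Verdict: terminating (-3 upstairs). 4 nonzero terms in all; added directly. Sum: -\frac{526927}{2057}.

Key observation: from the first term 1: the product of the first k integers (C = 1, x = -3) is k!.
Adjacent-term ratio: r(k) = -3 * (k-3) (k+\frac{2}{3}) / [(k-\frac{1}{6}) (k+\frac{5}{6}) (k+1)] - rational in k, leading ratio -3; with t_0 = 1, classification follows.


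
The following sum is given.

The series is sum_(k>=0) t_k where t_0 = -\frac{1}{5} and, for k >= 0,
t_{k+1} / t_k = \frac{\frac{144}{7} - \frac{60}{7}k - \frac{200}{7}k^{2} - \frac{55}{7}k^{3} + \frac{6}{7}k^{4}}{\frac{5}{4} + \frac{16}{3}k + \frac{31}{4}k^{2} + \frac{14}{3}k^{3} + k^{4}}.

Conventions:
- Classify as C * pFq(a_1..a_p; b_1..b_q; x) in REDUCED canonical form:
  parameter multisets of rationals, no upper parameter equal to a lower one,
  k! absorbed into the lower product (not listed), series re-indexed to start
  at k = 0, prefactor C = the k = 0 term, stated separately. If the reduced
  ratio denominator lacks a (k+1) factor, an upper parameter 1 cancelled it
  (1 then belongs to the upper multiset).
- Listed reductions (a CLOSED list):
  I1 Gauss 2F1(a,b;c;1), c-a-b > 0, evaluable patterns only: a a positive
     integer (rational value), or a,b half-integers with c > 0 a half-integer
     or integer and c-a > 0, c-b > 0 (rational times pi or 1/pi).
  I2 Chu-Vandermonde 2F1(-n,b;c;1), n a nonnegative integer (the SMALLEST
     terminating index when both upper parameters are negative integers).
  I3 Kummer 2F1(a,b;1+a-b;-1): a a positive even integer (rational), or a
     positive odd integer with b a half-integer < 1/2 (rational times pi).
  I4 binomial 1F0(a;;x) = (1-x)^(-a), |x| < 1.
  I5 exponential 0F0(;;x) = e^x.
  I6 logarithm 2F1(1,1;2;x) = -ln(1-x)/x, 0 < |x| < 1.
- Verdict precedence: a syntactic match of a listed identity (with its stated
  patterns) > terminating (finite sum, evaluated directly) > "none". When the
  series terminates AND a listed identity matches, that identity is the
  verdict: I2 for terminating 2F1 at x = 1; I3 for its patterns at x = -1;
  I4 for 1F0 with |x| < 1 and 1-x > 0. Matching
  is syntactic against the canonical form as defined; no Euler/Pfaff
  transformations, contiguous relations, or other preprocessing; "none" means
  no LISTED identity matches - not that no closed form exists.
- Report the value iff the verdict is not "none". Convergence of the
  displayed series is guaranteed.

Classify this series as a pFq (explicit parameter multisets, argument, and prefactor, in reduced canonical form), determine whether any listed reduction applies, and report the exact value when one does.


Reduced: x = \frac{6}{7}, 3F2, upper = {-12, -\frac{2}{3}, 2}, lower = {\frac{1}{2}, \frac{5}{3}}, C = -\frac{1}{5}. Verdict: terminating - upper parameter -12 makes this a finite sum (last index 12), evaluated exactly. Exact value: -\frac{1113244032148862494109}{530509286373166387105}.

The tell: t_0 = -\frac{1}{5} here, and the expanded ratio factors over Q; prefactor -1/5, roots give parameters.
Ratio: r(k) = \frac{6}{7} * (k-12) (k-\frac{2}{3}) (k+2) / [(k+\frac{1}{2}) (k+\frac{5}{3}) (k+1)] - rational; roots negated = parameters, x = \frac{6}{7}, C = -\frac{1}{5}.


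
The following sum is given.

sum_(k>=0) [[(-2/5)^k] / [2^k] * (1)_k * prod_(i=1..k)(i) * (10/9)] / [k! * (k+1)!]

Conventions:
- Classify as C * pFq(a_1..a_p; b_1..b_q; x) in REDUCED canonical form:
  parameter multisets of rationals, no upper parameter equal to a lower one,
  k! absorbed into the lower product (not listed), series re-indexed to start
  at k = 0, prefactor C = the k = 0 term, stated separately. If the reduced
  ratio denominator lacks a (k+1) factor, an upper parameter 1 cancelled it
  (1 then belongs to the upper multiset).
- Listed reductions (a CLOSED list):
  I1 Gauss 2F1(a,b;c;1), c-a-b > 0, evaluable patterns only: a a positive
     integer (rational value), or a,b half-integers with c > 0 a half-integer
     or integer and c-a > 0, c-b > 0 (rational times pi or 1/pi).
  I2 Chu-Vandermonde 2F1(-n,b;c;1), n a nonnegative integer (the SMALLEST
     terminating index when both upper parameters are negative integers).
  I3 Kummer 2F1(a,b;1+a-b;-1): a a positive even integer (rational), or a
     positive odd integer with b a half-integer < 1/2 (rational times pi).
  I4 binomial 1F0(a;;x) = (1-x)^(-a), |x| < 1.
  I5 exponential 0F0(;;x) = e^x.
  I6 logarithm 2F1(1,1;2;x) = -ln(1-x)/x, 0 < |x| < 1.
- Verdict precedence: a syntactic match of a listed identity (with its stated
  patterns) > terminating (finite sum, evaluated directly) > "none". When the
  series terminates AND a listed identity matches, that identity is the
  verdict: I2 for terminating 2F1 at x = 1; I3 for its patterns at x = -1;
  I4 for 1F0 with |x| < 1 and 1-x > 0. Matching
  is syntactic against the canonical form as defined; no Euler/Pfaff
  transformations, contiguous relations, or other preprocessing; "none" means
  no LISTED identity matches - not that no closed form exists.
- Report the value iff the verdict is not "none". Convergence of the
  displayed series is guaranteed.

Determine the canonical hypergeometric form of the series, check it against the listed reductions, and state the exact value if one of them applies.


At argument -1/5: a 2F1 with upper {1, 1}, lower {2}, scaled by C = 10/9. Verdict at x = -1/5: the I6 logarithm reduction matches (the logarithm: parameters (1,1;2), x = -1/5). Hence: (50/9) * ln(6/5).

Structural cue: t_0 being 10/9, the denominator's factorial ratio (C = 10/9, x = -1/5) is a lower Pochhammer.
Ratio: r(k) = (-1/5) * (k+1) (k+1) / [(k+2) (k+1)] - rational; roots negated = parameters, x = (-1/5), C = 10/9.


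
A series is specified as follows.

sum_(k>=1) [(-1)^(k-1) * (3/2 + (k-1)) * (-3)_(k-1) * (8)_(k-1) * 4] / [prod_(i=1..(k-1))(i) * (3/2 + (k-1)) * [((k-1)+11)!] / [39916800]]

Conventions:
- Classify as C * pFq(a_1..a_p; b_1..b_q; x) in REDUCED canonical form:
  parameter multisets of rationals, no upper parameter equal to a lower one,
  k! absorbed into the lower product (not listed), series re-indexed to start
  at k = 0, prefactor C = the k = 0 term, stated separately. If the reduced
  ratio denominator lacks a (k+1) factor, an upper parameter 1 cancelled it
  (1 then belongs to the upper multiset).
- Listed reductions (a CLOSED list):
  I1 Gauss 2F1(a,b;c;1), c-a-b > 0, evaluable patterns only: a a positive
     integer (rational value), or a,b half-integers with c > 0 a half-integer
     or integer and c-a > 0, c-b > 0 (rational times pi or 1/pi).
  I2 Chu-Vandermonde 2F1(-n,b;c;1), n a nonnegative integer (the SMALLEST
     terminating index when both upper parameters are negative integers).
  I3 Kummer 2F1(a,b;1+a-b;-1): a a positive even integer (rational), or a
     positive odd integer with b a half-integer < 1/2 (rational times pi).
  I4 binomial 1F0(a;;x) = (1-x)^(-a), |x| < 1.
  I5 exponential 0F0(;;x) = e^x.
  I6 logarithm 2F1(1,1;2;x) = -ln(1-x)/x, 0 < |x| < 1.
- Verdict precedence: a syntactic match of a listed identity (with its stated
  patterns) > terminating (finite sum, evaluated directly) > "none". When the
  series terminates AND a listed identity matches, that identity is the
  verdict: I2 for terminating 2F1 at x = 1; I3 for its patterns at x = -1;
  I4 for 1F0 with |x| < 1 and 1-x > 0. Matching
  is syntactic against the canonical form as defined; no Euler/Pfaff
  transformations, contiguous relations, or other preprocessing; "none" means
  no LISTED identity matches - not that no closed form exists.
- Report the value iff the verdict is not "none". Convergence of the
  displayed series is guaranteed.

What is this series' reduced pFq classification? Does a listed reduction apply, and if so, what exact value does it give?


Classification (C = 4): 2F1 with upper {-3, 8}, lower {12}, argument x = -1. Verdict: the Kummer evaluation I3 matches (x = -1; c = 12 equals 1+a-b for upper {-3, 8}: listed pattern). Hence: 132/7.

Structural cue: with t_0 = 4, k + 3/2 divides numerator and denominator alike; C = 4, x = -1 after cancelling.
Ratio: r(k) = (-1) * (k-3) (k+8) / [(k+12) (k+1)] - rational in k. x = (-1); t_0 = 4; negate the roots.


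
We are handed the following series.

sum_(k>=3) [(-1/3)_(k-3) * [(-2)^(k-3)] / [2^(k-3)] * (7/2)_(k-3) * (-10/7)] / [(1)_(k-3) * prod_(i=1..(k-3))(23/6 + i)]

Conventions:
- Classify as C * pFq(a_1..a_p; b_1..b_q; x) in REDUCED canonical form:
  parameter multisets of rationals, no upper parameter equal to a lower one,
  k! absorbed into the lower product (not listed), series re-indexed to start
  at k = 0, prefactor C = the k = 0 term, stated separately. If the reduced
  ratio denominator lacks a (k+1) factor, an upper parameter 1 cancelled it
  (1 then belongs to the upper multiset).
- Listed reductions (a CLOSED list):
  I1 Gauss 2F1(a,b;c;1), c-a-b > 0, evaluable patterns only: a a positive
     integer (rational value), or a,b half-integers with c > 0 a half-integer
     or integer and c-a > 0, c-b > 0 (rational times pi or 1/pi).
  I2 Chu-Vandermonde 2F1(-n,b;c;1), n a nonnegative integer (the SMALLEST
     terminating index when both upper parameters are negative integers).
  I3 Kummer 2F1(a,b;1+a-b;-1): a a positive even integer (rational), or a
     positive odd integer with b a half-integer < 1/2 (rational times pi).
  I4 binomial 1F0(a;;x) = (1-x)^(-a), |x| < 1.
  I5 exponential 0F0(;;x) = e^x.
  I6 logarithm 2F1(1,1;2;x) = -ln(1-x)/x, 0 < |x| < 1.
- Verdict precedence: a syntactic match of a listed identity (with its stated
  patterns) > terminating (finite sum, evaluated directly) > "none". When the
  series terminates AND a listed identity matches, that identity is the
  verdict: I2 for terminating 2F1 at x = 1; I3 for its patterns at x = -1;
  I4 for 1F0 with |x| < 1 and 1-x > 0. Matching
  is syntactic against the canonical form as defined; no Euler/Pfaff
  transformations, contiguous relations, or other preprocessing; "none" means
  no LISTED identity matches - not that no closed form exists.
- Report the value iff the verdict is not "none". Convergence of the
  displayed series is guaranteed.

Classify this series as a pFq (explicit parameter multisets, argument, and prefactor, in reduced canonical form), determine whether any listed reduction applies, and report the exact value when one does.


First insight: from the first term -10/7: (1)_k (C = -10/7, x = -1) is k! itself.
Adjacent-term ratio: r(k) = (-1) * (k-1/3) (k+7/2) / [(k+29/6) (k+1)] - rational; roots negated = parameters, x = (-1), C = -10/7.

This is -10/7 * 2F1(-1/3, 7/2; 29/6; -1) in reduced canonical form. Verdict: none - at argument -1 the multisets {-1/3, 7/2} ; {29/6} match no listed identity.
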